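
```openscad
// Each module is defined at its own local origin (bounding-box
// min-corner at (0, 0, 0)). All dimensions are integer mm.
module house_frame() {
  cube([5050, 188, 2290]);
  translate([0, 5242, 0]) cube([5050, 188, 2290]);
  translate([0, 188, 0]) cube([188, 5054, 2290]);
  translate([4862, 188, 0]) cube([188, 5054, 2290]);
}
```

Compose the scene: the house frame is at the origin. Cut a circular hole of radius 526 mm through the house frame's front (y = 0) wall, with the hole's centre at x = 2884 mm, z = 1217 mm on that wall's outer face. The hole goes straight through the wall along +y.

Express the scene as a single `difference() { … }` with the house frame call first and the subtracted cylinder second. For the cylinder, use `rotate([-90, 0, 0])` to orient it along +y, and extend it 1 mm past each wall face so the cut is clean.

difference() {
  house_frame();
  translate([2884, -1, 1217]) rotate([-90, 0, 0]) cylinder(h = 190, r = 526);
}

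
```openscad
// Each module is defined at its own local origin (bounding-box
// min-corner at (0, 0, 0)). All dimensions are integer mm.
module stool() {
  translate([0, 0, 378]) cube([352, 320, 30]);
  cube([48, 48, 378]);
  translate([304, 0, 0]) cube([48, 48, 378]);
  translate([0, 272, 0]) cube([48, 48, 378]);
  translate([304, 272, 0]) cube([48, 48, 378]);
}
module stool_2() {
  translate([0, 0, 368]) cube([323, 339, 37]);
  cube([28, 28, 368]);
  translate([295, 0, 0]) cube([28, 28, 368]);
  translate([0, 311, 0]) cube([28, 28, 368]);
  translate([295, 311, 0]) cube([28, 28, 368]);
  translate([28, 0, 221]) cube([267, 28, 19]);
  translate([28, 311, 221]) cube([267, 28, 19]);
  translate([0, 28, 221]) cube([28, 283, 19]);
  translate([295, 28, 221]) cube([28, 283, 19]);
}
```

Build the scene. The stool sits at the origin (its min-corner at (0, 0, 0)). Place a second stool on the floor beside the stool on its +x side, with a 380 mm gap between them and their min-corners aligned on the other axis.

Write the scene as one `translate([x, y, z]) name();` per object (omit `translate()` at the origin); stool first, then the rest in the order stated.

stool();
translate([732, 0, 0]) stool_2();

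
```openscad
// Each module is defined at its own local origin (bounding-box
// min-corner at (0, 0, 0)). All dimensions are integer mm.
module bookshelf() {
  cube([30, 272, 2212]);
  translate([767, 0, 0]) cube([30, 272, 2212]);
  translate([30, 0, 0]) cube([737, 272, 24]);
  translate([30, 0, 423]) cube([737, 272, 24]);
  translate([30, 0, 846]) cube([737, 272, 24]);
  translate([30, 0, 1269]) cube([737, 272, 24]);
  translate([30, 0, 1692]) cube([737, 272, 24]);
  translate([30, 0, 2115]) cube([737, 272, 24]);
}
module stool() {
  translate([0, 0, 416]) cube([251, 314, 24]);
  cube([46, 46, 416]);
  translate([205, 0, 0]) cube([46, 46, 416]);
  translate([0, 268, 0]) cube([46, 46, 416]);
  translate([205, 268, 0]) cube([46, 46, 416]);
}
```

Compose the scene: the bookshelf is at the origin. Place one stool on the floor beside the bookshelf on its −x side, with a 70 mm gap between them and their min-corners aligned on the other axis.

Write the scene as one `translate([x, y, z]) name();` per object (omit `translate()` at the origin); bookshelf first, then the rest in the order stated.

bookshelf();
translate([-321, 0, 0]) stool();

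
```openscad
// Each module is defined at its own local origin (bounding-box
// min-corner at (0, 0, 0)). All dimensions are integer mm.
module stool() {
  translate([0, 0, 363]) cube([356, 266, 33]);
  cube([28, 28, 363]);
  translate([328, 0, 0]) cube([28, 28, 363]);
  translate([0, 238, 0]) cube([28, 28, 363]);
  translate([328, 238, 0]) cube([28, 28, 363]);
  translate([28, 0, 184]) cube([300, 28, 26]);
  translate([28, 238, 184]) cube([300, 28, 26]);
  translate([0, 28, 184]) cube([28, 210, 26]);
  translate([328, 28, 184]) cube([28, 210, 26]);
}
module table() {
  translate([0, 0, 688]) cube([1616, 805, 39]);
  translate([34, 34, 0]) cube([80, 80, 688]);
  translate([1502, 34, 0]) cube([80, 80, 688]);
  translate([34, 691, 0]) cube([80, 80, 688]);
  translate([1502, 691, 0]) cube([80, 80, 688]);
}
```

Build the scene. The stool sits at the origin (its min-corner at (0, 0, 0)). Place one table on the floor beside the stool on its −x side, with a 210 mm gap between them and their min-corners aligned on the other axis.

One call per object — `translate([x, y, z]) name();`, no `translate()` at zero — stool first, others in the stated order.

stool();
translate([-1826, 0, 0]) table();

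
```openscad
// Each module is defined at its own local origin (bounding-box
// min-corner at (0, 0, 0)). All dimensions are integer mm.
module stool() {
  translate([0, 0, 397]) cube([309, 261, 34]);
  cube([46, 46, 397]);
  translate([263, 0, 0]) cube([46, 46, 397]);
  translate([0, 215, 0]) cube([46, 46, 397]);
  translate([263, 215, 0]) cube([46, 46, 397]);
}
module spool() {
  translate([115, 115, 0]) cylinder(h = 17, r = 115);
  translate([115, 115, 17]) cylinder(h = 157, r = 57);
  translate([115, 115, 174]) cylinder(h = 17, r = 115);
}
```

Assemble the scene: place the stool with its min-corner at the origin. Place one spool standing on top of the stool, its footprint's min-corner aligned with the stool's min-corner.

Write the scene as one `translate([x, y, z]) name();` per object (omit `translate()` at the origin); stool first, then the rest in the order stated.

stool();
translate([0, 0, 431]) spool();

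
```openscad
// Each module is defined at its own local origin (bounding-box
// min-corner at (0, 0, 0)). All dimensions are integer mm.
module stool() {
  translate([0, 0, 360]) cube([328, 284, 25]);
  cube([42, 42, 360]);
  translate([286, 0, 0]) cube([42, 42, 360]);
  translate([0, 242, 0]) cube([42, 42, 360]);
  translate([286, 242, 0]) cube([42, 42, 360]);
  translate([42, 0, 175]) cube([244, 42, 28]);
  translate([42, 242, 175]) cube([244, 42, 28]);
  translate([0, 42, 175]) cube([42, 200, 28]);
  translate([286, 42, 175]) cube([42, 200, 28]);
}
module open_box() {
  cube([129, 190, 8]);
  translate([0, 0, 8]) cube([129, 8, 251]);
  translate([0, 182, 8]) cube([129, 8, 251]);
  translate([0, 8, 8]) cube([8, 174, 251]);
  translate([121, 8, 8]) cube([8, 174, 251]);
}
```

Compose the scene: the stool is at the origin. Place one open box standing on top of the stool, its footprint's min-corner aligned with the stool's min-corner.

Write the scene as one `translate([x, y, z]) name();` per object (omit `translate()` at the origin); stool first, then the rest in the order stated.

stool();
translate([0, 0, 385]) open_box();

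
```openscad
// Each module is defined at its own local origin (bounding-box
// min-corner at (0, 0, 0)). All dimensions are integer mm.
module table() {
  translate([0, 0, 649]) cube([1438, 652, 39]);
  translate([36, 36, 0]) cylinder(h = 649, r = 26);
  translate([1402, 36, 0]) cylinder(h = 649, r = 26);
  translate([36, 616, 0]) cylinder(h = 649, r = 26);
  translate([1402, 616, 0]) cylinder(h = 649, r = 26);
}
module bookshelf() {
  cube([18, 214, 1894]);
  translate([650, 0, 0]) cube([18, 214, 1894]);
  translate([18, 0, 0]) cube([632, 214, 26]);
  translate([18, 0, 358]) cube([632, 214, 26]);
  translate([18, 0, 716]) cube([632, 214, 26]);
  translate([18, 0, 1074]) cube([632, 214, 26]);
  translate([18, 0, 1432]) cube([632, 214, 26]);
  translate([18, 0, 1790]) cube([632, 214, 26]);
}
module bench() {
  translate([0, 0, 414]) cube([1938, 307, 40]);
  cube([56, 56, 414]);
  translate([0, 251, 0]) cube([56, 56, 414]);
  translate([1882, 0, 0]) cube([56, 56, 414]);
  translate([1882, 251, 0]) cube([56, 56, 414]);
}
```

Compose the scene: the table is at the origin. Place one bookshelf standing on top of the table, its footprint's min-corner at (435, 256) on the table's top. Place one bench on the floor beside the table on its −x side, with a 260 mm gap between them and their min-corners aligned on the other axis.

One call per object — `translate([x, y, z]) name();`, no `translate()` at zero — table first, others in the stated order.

table();
translate([435, 256, 688]) bookshelf();
translate([-2198, 0, 0]) bench();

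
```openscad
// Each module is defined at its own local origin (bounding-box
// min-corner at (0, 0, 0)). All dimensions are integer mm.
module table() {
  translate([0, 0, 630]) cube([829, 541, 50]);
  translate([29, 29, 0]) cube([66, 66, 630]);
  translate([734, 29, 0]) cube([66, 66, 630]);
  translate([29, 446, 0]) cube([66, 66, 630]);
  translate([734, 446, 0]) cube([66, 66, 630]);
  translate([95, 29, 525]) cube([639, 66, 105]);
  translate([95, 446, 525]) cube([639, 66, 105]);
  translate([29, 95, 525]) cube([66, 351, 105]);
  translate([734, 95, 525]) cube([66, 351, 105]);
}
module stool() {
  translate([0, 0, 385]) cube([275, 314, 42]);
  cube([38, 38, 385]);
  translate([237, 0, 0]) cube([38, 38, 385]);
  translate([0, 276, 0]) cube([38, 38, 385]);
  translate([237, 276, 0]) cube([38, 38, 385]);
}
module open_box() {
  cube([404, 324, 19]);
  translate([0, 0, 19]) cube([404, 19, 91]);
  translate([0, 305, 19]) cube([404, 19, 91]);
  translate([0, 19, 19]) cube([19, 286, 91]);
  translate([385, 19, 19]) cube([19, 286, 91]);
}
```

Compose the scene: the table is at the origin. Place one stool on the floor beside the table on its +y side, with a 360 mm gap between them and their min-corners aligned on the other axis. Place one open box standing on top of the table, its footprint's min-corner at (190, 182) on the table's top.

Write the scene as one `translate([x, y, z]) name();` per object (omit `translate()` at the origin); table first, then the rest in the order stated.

table();
translate([0, 901, 0]) stool();
translate([190, 182, 680]) open_box();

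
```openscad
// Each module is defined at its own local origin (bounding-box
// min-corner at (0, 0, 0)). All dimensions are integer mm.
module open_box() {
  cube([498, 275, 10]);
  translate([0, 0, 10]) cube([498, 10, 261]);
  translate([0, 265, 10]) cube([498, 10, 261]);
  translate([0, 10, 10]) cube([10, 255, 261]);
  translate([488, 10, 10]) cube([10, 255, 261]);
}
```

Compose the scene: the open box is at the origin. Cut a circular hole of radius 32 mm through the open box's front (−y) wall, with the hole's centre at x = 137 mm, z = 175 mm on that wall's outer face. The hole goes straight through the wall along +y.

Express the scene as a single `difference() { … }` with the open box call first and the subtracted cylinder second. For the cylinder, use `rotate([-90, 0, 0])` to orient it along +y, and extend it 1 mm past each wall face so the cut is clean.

difference() {
  open_box();
  translate([137, -1, 175]) rotate([-90, 0, 0]) cylinder(h = 12, r = 32);
}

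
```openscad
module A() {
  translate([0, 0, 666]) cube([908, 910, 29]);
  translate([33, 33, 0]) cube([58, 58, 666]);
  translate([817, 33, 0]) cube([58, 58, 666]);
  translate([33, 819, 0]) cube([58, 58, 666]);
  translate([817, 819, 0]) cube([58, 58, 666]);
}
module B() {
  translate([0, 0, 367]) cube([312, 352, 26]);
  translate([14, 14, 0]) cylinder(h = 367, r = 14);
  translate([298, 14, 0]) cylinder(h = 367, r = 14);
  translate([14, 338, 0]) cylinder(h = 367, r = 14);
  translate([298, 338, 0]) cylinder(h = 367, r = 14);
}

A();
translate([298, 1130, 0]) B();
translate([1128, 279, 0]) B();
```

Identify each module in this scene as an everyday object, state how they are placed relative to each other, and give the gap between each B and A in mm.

A is a table. B is a stool. Two stools sit around the table at the +y, +x sides. The gap between each stool and the table is 220 mm.

Each stool's nearest face is 220 mm from the table's bounding box.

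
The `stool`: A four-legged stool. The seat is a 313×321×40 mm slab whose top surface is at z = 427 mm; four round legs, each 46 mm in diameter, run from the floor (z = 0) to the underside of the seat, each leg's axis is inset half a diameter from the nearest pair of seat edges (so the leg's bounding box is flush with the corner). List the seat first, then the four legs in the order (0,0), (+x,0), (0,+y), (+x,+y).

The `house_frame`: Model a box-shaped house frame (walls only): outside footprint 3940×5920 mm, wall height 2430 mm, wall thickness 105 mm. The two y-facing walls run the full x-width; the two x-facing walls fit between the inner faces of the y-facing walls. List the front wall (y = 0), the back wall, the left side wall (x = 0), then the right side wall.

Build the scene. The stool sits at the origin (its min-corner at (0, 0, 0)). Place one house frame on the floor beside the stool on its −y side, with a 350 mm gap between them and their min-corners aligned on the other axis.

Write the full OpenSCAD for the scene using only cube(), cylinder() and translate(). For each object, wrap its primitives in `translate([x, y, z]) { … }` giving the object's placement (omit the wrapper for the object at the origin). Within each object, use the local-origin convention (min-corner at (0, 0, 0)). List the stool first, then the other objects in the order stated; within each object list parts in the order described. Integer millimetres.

translate([0, 0, 387]) cube([313, 321, 40]);
translate([23, 23, 0]) cylinder(h = 387, r = 23);
translate([290, 23, 0]) cylinder(h = 387, r = 23);
translate([23, 298, 0]) cylinder(h = 387, r = 23);
translate([290, 298, 0]) cylinder(h = 387, r = 23);
translate([0, -6270, 0]) {
  cube([3940, 105, 2430]);
  translate([0, 5815, 0]) cube([3940, 105, 2430]);
  translate([0, 105, 0]) cube([105, 5710, 2430]);
  translate([3835, 105, 0]) cube([105, 5710, 2430]);
}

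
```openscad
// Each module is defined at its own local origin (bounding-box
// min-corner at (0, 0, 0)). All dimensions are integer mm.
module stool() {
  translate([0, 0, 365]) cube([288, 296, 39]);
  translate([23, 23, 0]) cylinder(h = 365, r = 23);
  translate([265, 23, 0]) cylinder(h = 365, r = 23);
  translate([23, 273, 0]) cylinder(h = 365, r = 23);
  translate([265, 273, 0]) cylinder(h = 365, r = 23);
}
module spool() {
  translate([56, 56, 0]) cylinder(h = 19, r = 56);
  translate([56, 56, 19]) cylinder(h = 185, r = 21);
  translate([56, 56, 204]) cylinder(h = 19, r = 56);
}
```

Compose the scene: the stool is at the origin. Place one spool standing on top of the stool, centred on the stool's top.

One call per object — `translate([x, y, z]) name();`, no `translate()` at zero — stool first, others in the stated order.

stool();
translate([88, 92, 404]) spool();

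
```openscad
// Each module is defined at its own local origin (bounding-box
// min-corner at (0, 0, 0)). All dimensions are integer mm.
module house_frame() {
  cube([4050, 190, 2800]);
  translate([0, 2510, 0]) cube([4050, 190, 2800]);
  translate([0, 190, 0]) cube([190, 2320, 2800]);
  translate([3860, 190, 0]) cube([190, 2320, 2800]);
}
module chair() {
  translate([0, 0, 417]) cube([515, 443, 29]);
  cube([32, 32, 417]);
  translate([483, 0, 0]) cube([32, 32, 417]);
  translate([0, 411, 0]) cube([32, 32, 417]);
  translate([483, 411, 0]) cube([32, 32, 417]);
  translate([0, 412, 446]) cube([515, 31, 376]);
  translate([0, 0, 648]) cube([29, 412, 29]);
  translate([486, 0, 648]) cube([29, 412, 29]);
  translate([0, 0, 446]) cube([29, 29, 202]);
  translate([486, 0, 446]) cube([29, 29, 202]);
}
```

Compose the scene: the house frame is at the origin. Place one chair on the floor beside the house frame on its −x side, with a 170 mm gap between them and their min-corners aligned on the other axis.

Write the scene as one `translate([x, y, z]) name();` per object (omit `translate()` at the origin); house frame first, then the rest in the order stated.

house_frame();
translate([-685, 0, 0]) chair();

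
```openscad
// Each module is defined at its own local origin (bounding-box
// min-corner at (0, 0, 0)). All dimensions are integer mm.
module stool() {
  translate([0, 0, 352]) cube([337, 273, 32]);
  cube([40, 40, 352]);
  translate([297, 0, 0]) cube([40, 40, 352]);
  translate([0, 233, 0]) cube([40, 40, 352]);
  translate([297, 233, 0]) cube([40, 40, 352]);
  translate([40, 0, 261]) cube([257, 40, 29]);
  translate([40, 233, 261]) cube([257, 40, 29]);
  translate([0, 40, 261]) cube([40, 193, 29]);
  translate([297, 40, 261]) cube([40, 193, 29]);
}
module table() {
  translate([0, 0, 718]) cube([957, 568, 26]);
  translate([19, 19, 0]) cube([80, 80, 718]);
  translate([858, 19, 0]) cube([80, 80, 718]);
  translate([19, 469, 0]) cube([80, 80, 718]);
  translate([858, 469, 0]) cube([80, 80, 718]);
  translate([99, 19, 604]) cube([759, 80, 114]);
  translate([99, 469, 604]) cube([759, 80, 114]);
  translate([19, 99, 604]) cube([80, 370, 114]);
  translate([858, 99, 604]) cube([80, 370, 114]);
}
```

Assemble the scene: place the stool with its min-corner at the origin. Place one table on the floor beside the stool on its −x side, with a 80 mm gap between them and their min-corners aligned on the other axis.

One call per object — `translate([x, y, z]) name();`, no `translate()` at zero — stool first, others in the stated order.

stool();
translate([-1037, 0, 0]) table();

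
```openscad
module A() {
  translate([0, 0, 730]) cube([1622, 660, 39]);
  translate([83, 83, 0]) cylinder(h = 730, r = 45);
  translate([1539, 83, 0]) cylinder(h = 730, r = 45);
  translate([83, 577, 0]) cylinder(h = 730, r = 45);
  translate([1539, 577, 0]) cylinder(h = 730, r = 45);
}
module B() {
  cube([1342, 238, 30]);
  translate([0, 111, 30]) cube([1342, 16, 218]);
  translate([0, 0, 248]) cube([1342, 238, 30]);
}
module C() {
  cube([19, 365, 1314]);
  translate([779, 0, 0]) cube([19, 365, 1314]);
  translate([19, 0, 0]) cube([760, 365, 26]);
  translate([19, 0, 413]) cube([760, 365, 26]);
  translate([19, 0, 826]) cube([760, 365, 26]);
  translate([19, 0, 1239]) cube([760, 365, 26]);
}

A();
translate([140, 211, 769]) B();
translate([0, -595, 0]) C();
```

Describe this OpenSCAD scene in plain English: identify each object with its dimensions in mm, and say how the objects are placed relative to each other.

A is a rectangular dining table. The top is 1622×660×39 mm with its upper surface at z = 769 mm. It stands on four round legs of 90 mm diameter, each leg's bounding box inset 38 mm from the nearest pair of top edges, running from the floor to the underside of the top.

B is an I-beam lying along x, 1342 mm long. Overall section height 278 mm. Two flanges 238 mm wide (y) and 30 mm thick, one on the floor and one at the top; a web 16 mm thick runs between them, centred on the flange width.

C is a bookshelf 798 mm wide overall, 365 mm deep and 1314 mm tall. The two sides are 19 mm thick vertical panels. 4 horizontal shelves of 26 mm thickness span between the inner faces of the sides; the lowest shelf sits on the floor and shelves are stacked with a clear vertical gap of 387 mm between each pair.

The I-beam is on top of the table, centred. The bookshelf is on the floor beside the table on its −y side.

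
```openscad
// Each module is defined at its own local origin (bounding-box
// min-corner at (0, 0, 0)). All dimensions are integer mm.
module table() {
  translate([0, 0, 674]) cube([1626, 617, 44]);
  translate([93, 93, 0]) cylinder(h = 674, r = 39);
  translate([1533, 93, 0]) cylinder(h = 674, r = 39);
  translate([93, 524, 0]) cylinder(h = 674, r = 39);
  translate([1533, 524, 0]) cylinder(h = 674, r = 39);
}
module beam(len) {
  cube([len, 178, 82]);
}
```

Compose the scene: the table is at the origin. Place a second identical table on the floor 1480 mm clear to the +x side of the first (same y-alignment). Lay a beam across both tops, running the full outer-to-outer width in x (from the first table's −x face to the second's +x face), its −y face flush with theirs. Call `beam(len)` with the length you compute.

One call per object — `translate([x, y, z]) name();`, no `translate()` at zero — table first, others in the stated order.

table();
translate([3106, 0, 0]) table();
translate([0, 0, 718]) beam(4732);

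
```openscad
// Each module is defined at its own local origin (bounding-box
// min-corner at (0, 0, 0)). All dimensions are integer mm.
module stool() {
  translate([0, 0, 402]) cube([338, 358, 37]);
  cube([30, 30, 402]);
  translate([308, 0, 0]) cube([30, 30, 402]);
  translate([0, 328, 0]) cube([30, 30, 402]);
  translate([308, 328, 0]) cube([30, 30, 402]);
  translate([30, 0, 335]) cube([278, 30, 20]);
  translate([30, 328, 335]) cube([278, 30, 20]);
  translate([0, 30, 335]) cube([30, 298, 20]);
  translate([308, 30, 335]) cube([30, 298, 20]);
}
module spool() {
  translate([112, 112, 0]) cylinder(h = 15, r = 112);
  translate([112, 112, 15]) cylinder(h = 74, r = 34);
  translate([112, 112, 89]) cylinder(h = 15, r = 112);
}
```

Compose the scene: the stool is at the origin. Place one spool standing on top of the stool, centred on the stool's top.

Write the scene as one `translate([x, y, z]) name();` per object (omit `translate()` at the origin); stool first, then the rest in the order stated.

stool();
translate([57, 67, 439]) spool();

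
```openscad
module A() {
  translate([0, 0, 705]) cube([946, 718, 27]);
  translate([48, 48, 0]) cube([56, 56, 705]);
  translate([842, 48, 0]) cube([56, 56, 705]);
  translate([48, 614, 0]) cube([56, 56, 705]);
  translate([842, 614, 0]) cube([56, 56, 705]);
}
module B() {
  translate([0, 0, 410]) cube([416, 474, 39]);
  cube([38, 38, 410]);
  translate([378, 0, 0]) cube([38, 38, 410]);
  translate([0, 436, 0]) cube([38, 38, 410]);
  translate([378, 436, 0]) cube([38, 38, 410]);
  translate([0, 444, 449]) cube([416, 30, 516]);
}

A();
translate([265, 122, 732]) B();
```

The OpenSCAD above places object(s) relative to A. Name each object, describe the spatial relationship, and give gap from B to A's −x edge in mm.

A is a table. B is a chair. The chair is on top of the table, centred. The gap from the chair to the table's −x edge is 265 mm.

The chair's min-x is at 265; the table's min-x is 0; gap = 265 mm.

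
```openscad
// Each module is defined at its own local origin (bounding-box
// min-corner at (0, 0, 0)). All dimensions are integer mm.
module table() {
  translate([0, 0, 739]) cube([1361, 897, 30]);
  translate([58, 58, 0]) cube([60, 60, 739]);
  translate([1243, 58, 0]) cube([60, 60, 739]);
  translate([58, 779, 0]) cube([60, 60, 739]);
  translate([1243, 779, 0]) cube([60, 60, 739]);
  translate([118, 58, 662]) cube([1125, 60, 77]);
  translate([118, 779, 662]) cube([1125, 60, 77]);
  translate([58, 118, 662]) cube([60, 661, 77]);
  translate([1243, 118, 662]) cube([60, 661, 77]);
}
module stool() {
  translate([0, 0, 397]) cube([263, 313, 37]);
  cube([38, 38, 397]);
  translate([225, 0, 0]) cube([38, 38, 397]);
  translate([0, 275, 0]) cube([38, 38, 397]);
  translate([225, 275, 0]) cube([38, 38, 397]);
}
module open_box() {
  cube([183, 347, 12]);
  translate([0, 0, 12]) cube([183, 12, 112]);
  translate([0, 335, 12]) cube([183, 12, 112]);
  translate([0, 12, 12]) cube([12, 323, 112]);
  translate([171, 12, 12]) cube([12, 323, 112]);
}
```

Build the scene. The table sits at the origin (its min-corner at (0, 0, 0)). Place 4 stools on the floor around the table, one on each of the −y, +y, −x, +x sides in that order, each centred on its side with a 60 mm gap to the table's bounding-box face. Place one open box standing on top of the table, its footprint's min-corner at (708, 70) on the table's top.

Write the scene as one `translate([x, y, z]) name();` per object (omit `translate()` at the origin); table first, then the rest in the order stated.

table();
translate([549, -373, 0]) stool();
translate([549, 957, 0]) stool();
translate([-323, 292, 0]) stool();
translate([1421, 292, 0]) stool();
translate([708, 70, 769]) open_box();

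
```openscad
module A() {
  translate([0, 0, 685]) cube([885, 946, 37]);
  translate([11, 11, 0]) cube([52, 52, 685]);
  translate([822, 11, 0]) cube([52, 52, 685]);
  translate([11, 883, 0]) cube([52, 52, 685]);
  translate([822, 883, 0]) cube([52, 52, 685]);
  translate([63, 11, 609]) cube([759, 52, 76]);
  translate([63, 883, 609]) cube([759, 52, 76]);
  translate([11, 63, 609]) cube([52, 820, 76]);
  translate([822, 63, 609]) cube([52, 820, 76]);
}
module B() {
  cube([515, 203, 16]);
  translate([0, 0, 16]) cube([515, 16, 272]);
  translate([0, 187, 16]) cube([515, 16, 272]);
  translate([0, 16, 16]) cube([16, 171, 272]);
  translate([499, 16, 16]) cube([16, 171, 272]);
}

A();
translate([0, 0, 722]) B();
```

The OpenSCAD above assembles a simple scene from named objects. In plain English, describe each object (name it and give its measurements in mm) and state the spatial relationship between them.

A is a rectangular dining table. The top is 885×946×37 mm with its upper surface at z = 722 mm. It stands on four 52×52 mm square legs, each inset 11 mm from the nearest pair of top edges, running from the floor to the underside of the top. Four apron rails, 52 mm thick and 76 mm tall, run between adjacent legs with their top edges flush with the underside of the top and their outer faces flush with the legs' outer faces.

B is an open-topped rectangular box: outside dimensions 515×203×288 mm, with a uniform wall and base thickness of 16 mm. The base is a full 515×203 slab on the floor; four walls sit on top of the base. The front and back walls (the −y and +y sides) span the full width; the two side walls fit between them.

The open box is on top of the table.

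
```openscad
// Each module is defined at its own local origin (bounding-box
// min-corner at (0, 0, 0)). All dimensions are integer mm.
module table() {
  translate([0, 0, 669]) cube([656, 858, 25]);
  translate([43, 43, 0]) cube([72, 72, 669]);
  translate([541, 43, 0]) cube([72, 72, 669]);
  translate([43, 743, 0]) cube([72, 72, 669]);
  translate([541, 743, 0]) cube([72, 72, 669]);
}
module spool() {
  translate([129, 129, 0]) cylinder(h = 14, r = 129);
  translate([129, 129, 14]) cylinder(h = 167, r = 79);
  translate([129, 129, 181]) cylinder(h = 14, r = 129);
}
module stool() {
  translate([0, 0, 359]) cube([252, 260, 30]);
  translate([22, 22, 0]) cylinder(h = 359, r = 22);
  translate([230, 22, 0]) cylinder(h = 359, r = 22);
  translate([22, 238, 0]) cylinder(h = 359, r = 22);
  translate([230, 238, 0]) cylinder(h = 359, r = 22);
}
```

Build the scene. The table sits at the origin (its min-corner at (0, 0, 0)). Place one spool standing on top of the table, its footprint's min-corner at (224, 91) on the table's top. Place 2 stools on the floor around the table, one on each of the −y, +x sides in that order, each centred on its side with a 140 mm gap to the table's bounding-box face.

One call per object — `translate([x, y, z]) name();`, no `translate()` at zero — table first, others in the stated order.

table();
translate([224, 91, 694]) spool();
translate([202, -400, 0]) stool();
translate([796, 299, 0]) stool();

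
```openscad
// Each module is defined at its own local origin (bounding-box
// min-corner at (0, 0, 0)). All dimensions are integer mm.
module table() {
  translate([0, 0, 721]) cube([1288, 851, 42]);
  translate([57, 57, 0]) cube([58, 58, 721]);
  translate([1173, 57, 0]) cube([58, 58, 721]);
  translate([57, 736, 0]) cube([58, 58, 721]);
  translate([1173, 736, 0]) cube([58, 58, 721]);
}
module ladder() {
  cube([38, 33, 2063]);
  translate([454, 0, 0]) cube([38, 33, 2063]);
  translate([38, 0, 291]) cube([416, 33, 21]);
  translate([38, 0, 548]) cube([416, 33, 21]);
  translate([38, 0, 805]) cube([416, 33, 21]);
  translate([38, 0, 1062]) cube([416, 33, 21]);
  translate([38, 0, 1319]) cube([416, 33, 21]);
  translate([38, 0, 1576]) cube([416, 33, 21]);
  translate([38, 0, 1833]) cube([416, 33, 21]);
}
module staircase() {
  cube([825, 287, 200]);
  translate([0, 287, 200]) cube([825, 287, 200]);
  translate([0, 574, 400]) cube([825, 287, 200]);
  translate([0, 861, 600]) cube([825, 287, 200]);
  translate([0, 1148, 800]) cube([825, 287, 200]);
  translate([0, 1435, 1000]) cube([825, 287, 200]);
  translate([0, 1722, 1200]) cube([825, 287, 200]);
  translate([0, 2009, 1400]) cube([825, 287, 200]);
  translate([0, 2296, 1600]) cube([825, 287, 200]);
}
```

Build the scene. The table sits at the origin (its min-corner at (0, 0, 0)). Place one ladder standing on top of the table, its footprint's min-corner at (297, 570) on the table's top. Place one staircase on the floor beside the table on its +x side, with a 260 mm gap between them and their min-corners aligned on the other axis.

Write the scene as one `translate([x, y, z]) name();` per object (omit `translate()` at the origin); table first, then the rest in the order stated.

table();
translate([297, 570, 763]) ladder();
translate([1548, 0, 0]) staircase();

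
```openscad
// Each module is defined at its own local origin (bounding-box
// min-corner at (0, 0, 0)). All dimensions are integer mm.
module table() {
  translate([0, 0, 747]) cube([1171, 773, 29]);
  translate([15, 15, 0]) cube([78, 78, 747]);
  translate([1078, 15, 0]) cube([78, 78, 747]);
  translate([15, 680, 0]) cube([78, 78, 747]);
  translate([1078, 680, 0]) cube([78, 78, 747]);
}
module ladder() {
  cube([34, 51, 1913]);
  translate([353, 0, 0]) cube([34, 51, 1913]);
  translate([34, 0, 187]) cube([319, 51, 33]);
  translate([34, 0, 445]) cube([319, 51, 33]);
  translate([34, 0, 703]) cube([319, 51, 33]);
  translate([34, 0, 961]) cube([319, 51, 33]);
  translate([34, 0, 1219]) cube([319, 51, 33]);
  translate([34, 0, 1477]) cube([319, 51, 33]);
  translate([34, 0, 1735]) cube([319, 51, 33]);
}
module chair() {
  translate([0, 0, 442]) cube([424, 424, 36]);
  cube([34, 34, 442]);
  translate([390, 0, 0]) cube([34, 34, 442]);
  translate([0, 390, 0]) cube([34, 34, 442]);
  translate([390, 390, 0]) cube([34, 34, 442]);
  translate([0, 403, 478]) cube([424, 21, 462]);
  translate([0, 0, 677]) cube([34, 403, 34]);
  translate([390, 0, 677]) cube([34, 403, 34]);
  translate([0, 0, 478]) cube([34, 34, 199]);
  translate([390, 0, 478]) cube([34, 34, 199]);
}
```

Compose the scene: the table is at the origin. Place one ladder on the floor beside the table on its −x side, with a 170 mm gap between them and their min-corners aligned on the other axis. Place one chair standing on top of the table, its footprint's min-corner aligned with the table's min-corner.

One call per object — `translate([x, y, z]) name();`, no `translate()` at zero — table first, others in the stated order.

table();
translate([-557, 0, 0]) ladder();
translate([0, 0, 776]) chair();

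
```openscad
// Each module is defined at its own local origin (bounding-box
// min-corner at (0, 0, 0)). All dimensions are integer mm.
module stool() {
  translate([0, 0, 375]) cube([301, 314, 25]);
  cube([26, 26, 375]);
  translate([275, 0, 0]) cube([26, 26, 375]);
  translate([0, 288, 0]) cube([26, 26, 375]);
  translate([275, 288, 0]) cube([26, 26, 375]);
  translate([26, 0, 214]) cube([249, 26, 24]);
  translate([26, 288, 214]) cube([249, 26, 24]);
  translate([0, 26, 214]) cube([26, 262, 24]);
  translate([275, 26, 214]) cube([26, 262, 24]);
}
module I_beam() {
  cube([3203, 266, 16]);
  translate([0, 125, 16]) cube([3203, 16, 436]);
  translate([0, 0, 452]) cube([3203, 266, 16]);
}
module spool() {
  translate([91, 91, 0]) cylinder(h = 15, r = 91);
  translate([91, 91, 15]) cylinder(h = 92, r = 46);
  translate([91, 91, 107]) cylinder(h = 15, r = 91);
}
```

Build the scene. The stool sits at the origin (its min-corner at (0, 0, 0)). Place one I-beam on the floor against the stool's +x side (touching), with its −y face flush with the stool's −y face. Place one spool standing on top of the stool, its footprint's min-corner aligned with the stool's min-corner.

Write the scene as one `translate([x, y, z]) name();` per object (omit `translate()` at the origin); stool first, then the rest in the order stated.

stool();
translate([301, 0, 0]) I_beam();
translate([0, 0, 400]) spool();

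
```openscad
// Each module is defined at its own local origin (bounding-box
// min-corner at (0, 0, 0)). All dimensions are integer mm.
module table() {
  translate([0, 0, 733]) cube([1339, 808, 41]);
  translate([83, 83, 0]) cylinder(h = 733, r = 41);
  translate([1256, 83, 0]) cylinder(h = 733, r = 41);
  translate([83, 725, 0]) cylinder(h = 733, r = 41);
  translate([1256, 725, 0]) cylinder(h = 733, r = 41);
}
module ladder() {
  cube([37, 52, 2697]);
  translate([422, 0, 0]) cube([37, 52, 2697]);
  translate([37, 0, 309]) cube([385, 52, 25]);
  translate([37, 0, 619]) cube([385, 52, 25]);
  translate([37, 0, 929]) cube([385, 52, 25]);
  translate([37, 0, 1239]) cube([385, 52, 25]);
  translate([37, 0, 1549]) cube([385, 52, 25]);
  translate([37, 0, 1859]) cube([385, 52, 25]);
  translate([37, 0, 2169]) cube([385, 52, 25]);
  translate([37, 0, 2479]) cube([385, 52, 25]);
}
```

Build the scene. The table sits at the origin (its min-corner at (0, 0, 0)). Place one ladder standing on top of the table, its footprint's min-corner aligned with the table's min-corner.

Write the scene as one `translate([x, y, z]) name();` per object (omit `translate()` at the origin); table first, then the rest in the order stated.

table();
translate([0, 0, 774]) ladder();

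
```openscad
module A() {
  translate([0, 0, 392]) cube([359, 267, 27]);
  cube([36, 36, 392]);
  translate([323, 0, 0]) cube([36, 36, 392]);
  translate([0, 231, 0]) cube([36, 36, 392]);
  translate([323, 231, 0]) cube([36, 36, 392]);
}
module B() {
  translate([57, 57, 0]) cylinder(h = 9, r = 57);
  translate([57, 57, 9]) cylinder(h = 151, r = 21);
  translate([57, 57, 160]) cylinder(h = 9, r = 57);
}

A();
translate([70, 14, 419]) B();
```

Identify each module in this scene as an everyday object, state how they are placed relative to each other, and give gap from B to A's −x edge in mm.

A is a stool. B is a spool. The spool is on top of the stool. The gap from the spool to the stool's −x edge is 70 mm.

The spool's min-x is at 70; the stool's min-x is 0; gap = 70 mm.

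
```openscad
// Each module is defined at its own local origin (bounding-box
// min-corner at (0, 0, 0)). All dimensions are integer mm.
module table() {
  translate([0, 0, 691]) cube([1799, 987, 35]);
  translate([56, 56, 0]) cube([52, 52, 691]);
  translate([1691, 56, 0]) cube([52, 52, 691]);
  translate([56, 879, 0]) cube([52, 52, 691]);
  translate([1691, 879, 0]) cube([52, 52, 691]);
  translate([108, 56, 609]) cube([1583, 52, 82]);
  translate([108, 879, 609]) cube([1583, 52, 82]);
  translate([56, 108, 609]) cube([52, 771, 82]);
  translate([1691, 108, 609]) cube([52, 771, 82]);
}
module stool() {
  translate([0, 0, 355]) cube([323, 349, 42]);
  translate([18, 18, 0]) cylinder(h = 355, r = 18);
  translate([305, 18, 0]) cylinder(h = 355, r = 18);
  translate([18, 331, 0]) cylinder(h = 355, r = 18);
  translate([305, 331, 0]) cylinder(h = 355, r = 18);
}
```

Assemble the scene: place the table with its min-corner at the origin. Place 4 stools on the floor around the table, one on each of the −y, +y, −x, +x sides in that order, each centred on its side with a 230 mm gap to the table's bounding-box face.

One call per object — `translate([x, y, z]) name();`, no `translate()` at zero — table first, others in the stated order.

table();
translate([738, -579, 0]) stool();
translate([738, 1217, 0]) stool();
translate([-553, 319, 0]) stool();
translate([2029, 319, 0]) stool();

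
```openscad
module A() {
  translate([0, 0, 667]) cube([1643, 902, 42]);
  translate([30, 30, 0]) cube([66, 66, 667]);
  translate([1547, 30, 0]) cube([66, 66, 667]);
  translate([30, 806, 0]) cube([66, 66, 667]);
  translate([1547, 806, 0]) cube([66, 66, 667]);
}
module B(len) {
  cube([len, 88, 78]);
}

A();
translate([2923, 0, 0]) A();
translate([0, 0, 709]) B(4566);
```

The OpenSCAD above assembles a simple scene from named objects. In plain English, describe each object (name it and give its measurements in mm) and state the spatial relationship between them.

A is a table: top 1643 mm (x) × 902 mm (y), 42 mm thick, upper face at z = 709 mm, on four 66×66 mm square legs, each inset 30 mm from the nearest pair of top edges, running from z = 0 to the bottom of the top.

B is a rectangular beam 4566 mm long (x), 88 mm deep (y), 78 mm thick (z).

The beam spans the tops of two tables placed 1280 mm apart, resting at z = 709 mm.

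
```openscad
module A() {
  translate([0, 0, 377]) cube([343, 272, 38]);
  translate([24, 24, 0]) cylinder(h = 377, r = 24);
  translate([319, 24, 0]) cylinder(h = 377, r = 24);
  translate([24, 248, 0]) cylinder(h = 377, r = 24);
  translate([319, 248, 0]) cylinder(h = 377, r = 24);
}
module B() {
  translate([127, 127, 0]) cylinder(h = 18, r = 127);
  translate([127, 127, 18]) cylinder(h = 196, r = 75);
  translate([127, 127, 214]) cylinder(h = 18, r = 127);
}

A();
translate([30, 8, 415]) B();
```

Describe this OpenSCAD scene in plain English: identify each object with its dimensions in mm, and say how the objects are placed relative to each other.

A is a four-legged stool. The seat is 343×272 mm, 38 mm thick, top at z = 415 mm. It stands on four round legs, each 48 mm in diameter, from z = 0 to the seat underside, each leg's axis is inset half a diameter from the nearest pair of seat edges (so the leg's bounding box is flush with the corner).

B is a spool: two coaxial disc flanges of radius 127 mm and thickness 18 mm, joined by a core cylinder of radius 75 mm and height 196 mm. The lower flange rests on z = 0 and the three cylinders share a vertical axis.

The spool is on top of the stool.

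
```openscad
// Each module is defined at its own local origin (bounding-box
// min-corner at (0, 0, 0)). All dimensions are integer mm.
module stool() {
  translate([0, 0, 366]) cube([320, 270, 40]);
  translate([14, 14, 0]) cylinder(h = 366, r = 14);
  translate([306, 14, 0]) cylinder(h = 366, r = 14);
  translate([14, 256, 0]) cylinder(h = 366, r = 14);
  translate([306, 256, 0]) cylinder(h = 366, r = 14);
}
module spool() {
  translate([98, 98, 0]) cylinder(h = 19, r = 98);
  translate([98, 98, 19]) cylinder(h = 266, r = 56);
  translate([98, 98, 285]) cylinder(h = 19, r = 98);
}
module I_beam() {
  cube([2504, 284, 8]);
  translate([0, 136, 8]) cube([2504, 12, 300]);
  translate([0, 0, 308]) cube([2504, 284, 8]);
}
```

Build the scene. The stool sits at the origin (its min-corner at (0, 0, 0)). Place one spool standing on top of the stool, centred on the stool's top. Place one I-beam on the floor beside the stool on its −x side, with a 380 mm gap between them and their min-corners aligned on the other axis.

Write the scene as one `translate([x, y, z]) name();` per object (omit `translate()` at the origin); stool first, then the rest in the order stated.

stool();
translate([62, 37, 406]) spool();
translate([-2884, 0, 0]) I_beam();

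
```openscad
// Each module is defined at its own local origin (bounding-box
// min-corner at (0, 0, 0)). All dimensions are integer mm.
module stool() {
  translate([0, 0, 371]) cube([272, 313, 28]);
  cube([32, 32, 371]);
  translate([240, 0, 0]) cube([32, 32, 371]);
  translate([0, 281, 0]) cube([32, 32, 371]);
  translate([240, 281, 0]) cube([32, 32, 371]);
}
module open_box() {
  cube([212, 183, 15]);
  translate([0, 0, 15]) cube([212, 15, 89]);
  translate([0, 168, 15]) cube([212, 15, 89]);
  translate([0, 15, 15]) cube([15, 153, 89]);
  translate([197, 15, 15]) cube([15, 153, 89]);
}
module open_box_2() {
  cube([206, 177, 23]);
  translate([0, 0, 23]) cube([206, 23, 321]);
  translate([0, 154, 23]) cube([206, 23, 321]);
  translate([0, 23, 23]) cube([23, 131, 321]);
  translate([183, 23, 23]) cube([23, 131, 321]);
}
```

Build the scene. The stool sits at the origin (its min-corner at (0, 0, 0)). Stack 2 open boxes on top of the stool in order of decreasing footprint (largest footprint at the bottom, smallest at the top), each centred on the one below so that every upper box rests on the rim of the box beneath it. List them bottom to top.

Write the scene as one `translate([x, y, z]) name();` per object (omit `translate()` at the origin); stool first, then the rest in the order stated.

stool();
translate([30, 65, 399]) open_box();
translate([33, 68, 503]) open_box_2();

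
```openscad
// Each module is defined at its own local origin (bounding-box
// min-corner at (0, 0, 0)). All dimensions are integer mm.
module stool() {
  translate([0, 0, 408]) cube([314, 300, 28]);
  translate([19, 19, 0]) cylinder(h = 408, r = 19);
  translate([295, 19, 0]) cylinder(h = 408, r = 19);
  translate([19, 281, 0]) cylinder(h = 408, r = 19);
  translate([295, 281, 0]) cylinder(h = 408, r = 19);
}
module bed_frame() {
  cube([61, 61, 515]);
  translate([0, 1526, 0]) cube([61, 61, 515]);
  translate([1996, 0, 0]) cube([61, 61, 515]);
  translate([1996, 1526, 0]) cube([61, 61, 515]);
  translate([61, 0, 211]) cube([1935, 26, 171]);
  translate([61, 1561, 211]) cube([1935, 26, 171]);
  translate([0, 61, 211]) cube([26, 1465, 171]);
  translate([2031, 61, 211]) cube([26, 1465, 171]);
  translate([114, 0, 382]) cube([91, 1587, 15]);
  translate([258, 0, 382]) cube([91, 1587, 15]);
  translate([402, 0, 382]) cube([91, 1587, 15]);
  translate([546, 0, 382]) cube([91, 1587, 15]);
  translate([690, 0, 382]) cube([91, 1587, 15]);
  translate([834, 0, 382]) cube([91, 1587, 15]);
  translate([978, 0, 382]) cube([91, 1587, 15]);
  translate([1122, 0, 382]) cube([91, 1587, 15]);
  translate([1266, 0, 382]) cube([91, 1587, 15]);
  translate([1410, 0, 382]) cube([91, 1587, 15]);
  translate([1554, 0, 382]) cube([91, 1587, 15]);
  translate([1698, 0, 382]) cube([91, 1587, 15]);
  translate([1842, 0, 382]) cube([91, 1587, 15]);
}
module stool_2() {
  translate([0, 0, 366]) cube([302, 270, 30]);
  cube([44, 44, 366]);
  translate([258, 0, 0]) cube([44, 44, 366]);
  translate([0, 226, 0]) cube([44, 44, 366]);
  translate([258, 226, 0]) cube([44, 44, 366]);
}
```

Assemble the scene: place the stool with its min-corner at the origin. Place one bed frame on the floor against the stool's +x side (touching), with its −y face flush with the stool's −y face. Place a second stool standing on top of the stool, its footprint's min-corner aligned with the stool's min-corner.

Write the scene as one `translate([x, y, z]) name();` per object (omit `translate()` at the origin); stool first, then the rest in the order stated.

stool();
translate([314, 0, 0]) bed_frame();
translate([0, 0, 436]) stool_2();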